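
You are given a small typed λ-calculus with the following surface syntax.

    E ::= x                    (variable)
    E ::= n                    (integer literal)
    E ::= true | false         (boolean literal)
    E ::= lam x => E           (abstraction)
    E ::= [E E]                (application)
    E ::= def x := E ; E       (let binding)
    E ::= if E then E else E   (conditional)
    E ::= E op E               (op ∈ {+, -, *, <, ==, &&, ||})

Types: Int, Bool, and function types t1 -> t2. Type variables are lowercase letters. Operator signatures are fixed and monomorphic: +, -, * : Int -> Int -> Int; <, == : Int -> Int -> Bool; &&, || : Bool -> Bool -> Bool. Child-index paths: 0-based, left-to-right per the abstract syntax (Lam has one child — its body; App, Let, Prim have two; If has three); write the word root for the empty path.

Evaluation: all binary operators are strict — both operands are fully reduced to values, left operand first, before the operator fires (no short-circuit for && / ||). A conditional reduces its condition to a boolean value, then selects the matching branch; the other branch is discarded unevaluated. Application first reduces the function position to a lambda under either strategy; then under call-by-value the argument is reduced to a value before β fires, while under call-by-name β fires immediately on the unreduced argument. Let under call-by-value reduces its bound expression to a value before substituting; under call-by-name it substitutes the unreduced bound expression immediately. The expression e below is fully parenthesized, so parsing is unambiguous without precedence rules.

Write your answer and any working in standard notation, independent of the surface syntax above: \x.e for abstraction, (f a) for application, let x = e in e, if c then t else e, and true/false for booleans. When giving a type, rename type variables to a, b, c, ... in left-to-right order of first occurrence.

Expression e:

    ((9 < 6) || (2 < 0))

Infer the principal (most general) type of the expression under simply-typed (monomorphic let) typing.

Answer: Bool

Trace:
  unify Int ~ Int
  unify Int ~ Int
  unify Bool ~ Bool
  unify Int ~ Int
  unify Int ~ Int
  unify Bool ~ Bool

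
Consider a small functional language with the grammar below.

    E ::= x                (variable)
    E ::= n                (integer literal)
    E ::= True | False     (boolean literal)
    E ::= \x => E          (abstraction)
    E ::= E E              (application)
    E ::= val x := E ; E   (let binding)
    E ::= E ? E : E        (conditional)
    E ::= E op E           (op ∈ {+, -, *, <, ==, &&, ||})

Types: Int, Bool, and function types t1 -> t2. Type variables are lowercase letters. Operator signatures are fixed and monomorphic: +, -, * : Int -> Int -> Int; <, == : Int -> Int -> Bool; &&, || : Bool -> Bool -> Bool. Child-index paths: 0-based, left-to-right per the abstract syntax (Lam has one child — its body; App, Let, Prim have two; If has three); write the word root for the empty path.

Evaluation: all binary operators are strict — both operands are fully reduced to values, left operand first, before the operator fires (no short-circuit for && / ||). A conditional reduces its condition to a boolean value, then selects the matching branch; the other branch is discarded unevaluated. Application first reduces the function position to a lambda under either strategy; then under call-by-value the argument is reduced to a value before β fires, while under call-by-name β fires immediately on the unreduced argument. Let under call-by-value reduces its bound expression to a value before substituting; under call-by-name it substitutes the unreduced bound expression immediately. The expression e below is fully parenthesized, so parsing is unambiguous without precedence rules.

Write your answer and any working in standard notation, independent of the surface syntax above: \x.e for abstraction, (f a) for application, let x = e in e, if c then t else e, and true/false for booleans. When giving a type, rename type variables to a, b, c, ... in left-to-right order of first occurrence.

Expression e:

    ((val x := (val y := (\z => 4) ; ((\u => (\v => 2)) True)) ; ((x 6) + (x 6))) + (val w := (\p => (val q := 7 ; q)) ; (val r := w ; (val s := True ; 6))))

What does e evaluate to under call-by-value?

Answer: 10

Working:
step 0: ((let x = (let y = (\z.4) in ((\u.(\v.2)) true)) in ((x 6) + (x 6))) + (let w = (\p.(let q = 7 in q)) in (let r = w in (let s = true in 6))))
step 1: [let@0.0] ((let x = ((\u.(\v.2)) true) in ((x 6) + (x 6))) + (let w = (\p.(let q = 7 in q)) in (let r = w in (let s = true in 6))))
step 2: [beta@0.0] ((let x = (\v.2) in ((x 6) + (x 6))) + (let w = (\p.(let q = 7 in q)) in (let r = w in (let s = true in 6))))
step 3: [let@0] ((((\v.2) 6) + ((\v.2) 6)) + (let w = (\p.(let q = 7 in q)) in (let r = w in (let s = true in 6))))
step 4: [beta@0.0] ((2 + ((\v.2) 6)) + (let w = (\p.(let q = 7 in q)) in (let r = w in (let s = true in 6))))
step 5: [beta@0.1] ((2 + 2) + (let w = (\p.(let q = 7 in q)) in (let r = w in (let s = true in 6))))
step 6: [delta@0] (4 + (let w = (\p.(let q = 7 in q)) in (let r = w in (let s = true in 6))))
step 7: [let@1] (4 + (let r = (\p.(let q = 7 in q)) in (let s = true in 6)))
step 8: [let@1] (4 + (let s = true in 6))
step 9: [let@1] (4 + 6)
step 10: [delta@root] 10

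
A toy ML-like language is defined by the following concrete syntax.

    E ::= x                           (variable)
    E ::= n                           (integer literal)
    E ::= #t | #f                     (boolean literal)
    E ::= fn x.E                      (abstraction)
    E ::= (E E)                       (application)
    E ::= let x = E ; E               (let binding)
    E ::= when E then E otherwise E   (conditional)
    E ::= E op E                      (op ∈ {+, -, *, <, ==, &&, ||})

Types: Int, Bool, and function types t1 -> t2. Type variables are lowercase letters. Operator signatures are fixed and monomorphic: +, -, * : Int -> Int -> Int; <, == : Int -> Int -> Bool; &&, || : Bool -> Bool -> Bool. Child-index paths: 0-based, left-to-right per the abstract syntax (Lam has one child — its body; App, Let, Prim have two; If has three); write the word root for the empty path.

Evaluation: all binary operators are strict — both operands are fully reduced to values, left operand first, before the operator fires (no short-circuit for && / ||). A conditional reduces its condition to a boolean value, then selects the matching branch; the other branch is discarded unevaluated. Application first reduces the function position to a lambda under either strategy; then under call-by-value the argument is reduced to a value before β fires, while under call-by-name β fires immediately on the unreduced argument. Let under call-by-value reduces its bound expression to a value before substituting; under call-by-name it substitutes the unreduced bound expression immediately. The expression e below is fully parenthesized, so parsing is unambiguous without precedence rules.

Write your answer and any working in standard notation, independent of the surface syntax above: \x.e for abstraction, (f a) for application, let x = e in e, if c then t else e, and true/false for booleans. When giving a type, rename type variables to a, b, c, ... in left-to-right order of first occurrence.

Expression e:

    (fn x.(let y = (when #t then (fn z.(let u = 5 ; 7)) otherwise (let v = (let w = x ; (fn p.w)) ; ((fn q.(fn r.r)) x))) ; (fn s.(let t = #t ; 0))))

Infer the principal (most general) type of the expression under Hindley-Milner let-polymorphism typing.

Derivation:
  unify Bool ~ Bool
let u : Int
\z._ : b -> Int
x : a
let w : a
w : a
\p._ : c -> a
let v : forall. c -> a
r : e
\r._ : e -> e
\q._ : d -> e -> e
x : a
  unify d -> e -> e ~ a -> f
  unify d ~ a
  unify e -> e ~ f
_ _ : e -> e
  unify b -> Int ~ e -> e
  unify b ~ e
  unify Int ~ e
let y : Int -> Int
let t : Bool
\s._ : g -> Int
\x._ : a -> g -> Int

Answer: a -> b -> Int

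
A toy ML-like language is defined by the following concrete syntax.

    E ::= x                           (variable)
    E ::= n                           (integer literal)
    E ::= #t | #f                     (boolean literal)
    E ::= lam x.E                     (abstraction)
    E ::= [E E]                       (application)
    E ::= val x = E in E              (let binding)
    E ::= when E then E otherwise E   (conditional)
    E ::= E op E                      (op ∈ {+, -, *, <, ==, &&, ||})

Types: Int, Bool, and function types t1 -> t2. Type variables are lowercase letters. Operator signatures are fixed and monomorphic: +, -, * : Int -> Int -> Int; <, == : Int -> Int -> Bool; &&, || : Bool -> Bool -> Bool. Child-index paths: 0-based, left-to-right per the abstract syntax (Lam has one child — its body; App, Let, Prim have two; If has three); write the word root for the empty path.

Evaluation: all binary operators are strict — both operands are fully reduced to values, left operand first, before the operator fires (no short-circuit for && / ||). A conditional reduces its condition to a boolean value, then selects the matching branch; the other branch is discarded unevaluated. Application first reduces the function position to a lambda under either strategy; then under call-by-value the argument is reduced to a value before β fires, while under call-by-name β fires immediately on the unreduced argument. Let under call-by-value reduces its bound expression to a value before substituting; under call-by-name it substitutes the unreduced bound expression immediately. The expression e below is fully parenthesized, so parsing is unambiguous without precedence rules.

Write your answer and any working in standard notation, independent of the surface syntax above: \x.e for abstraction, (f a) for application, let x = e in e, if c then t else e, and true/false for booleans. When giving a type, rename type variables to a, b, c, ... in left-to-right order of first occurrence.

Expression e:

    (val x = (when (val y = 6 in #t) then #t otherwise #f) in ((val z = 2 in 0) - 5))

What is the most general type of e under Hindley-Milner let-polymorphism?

Trace:
let y : Int
  unify Bool ~ Bool
  unify Bool ~ Bool
let x : Bool
let z : Int
  unify Int ~ Int
  unify Int ~ Int

Answer: Int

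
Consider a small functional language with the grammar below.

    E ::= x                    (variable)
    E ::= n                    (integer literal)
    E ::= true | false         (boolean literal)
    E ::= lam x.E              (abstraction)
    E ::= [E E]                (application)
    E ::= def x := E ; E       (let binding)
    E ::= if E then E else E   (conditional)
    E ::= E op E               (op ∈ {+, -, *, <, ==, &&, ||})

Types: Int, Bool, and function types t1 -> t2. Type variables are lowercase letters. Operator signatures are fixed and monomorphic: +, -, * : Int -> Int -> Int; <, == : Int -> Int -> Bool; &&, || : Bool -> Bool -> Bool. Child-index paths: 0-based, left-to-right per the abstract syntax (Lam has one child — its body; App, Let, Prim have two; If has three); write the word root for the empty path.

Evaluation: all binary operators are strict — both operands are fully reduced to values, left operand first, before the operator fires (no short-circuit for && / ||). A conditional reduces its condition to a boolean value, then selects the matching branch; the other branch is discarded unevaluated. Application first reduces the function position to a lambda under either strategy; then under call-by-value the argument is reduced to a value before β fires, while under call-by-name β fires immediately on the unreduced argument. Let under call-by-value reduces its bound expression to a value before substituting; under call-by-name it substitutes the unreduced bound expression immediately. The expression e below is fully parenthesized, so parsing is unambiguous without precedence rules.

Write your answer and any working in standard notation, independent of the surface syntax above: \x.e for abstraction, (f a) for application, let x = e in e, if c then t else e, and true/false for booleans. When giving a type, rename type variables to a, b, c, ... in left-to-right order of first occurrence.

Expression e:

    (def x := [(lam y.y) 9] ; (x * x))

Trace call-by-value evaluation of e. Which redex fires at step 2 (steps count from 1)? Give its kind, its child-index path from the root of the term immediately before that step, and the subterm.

Trace:
step 0: (let x = ((\y.y) 9) in (x * x))
step 1: [beta@0] (let x = 9 in (x * x))
step 2: [let@root] (9 * 9)

Answer: let at root : (let x = 9 in (x * x))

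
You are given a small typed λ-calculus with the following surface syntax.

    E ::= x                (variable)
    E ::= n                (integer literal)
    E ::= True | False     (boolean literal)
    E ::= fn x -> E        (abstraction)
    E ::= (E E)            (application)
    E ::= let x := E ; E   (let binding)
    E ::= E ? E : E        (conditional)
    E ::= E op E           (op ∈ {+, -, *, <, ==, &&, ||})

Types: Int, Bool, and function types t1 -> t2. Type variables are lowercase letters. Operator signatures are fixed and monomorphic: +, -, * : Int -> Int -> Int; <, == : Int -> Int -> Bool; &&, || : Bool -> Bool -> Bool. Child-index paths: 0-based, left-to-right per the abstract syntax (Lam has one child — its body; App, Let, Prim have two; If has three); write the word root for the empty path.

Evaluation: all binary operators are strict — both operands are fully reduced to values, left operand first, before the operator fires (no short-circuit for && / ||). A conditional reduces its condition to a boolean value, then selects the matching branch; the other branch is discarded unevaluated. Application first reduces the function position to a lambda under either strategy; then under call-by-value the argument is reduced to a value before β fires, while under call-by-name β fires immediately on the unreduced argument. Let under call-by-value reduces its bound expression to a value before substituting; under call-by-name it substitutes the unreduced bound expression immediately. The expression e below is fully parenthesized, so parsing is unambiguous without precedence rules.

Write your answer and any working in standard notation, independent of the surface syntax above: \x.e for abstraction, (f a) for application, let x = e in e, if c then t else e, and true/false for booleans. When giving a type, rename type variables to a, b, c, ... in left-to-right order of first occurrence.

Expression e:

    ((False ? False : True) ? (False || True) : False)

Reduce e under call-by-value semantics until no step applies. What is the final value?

Answer: true

Trace:
step 0: (if (if false then false else true) then (false || true) else false)
step 1: [if@0] (if true then (false || true) else false)
step 2: [if@root] (false || true)
step 3: [delta@root] true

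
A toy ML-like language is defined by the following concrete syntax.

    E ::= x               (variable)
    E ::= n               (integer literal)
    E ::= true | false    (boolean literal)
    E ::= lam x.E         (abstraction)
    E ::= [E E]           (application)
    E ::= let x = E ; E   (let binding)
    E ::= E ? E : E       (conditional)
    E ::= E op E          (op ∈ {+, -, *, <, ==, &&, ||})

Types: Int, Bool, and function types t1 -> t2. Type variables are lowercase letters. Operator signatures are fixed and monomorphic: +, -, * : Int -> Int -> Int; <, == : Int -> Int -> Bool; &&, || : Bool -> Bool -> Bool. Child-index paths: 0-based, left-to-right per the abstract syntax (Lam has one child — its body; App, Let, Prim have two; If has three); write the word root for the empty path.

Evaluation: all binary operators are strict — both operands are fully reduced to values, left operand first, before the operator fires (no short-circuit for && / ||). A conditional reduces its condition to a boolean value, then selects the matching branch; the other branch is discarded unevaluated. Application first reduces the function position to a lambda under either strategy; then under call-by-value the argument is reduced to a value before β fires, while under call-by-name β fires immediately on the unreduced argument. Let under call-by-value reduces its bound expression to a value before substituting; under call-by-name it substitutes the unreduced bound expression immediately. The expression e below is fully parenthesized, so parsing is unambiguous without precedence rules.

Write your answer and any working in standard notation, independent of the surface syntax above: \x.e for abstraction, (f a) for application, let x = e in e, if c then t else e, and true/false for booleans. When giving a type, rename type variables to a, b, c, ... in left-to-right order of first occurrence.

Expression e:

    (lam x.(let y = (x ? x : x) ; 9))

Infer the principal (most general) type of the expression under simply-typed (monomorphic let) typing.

Derivation:
x : a
  unify a ~ Bool
x : Bool
x : Bool
  unify Bool ~ Bool
let y : Bool
\x._ : Bool -> Int

Answer: Bool -> Int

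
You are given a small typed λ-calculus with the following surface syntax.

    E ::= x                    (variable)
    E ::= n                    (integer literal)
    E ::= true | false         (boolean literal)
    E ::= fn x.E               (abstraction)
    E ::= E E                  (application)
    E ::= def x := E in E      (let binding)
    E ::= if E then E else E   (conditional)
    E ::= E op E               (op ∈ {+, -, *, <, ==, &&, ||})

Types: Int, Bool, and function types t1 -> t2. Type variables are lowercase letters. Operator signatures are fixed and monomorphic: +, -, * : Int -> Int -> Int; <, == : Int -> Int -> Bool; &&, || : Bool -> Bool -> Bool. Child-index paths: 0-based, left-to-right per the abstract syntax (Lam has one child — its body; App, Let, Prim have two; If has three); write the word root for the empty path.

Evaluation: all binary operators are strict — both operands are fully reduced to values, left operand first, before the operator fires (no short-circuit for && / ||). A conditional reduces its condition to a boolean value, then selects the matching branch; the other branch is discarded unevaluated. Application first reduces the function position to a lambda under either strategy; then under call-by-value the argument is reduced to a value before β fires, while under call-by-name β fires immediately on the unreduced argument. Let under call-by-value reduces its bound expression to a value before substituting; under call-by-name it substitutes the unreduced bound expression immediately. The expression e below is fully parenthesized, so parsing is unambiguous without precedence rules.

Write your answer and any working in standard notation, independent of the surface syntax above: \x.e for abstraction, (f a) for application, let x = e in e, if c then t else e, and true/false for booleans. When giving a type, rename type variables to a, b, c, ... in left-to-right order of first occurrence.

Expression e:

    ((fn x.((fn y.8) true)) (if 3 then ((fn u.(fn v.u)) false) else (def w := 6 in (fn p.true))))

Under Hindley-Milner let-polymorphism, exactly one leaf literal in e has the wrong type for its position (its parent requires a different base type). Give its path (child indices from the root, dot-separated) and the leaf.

Derivation:
\y._ : b -> Int
  unify b -> Int ~ Bool -> c
  unify b ~ Bool
  unify Int ~ c
_ _ : Int
\x._ : a -> Int
  unify Int ~ Bool
  FAIL: mismatch Int ~ Bool

Answer: 1.0 : 3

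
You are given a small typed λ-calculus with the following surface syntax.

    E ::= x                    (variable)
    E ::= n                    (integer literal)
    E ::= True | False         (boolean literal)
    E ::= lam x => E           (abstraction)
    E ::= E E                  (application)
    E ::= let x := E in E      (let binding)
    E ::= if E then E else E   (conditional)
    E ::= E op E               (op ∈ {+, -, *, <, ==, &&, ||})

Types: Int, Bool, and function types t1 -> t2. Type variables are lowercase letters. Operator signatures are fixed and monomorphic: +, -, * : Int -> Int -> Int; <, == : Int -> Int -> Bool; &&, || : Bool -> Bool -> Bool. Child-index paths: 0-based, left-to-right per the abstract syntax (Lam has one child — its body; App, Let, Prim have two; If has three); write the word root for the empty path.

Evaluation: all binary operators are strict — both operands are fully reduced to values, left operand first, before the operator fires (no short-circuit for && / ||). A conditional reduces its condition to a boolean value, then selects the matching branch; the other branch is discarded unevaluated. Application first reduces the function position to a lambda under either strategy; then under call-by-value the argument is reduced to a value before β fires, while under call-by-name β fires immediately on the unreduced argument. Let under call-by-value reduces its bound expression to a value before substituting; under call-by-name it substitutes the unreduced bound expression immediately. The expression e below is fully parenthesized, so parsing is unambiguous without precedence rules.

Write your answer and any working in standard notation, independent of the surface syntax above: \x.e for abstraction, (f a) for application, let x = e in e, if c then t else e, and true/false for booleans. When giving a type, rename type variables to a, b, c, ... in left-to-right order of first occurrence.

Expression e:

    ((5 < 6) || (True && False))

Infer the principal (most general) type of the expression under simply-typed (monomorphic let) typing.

Answer: Bool

Derivation:
  unify Int ~ Int
  unify Int ~ Int
  unify Bool ~ Bool
  unify Bool ~ Bool
  unify Bool ~ Bool
  unify Bool ~ Bool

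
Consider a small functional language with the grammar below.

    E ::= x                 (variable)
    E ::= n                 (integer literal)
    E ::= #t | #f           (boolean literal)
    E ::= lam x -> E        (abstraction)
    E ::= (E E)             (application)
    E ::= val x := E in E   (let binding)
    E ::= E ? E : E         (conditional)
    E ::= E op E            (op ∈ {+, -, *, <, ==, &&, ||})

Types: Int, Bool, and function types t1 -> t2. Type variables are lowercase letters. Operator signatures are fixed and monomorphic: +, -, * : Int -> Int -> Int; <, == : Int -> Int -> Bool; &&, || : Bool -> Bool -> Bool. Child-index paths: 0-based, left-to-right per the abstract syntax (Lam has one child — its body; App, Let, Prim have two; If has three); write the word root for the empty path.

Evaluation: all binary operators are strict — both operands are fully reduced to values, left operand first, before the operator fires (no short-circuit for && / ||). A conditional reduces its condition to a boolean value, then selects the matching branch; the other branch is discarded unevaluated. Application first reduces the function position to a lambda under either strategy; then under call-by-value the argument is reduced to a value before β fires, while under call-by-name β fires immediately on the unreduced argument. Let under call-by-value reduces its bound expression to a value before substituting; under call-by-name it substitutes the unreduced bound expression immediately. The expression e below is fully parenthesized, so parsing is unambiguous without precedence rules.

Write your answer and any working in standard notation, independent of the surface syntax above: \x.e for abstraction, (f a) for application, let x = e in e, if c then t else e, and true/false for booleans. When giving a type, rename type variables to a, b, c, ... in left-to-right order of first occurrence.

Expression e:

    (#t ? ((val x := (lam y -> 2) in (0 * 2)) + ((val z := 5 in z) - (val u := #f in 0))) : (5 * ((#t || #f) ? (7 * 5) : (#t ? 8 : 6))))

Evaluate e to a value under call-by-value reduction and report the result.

Derivation:
step 0: (if true then ((let x = (\y.2) in (0 * 2)) + ((let z = 5 in z) - (let u = false in 0))) else (5 * (if (true || false) then (7 * 5) else (if true then 8 else 6))))
step 1: [if@root] ((let x = (\y.2) in (0 * 2)) + ((let z = 5 in z) - (let u = false in 0)))
step 2: [let@0] ((0 * 2) + ((let z = 5 in z) - (let u = false in 0)))
step 3: [delta@0] (0 + ((let z = 5 in z) - (let u = false in 0)))
step 4: [let@1.0] (0 + (5 - (let u = false in 0)))
step 5: [let@1.1] (0 + (5 - 0))
step 6: [delta@1] (0 + 5)
step 7: [delta@root] 5

Answer: 5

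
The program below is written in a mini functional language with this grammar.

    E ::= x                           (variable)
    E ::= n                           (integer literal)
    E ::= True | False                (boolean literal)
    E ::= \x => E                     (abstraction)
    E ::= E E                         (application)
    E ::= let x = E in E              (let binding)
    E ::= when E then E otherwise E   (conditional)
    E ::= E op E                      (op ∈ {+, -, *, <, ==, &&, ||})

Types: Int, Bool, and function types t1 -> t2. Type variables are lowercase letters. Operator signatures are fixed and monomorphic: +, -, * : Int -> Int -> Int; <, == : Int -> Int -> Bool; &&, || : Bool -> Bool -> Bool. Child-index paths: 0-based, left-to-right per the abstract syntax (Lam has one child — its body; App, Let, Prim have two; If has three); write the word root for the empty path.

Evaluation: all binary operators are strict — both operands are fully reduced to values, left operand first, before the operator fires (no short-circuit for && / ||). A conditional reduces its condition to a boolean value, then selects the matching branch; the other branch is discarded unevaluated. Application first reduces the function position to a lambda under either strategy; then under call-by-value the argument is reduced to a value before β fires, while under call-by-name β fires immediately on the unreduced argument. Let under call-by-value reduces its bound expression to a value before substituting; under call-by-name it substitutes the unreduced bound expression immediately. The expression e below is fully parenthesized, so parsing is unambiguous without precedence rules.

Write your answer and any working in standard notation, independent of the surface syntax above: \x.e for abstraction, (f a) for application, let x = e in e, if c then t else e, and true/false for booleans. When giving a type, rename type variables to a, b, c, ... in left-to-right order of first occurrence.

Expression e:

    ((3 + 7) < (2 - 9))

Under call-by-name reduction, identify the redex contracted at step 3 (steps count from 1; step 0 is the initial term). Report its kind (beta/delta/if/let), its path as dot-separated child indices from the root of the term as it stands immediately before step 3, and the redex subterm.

Answer: delta at root : (10 < -7)

Working:
step 0: ((3 + 7) < (2 - 9))
step 1: [delta@0] (10 < (2 - 9))
step 2: [delta@1] (10 < -7)
step 3: [delta@root] false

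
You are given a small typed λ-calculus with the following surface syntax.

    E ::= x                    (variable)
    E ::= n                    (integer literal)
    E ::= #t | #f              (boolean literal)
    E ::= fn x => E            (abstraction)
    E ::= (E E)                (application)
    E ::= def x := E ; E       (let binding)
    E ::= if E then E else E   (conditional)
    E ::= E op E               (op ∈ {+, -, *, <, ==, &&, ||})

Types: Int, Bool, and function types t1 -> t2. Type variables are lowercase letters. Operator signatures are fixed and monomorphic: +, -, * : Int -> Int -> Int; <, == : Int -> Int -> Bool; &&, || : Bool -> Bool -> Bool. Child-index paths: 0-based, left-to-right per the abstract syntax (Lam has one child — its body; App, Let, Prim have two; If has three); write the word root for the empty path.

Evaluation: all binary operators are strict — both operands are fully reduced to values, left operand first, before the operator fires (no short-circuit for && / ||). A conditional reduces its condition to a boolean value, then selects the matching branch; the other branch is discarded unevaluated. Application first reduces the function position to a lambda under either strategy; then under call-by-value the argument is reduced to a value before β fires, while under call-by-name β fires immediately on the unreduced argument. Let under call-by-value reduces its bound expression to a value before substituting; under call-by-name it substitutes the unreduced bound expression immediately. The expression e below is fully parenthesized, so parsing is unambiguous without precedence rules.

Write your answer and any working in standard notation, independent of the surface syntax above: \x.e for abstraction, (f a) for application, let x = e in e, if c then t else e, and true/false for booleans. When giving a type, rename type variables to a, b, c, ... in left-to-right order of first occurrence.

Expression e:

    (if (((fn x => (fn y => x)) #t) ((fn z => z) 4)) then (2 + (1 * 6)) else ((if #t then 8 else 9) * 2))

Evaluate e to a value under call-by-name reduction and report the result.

Answer: 8

Derivation:
step 0: (if (((\x.(\y.x)) true) ((\z.z) 4)) then (2 + (1 * 6)) else ((if true then 8 else 9) * 2))
step 1: [beta@0.0] (if ((\y.true) ((\z.z) 4)) then (2 + (1 * 6)) else ((if true then 8 else 9) * 2))
step 2: [beta@0] (if true then (2 + (1 * 6)) else ((if true then 8 else 9) * 2))
step 3: [if@root] (2 + (1 * 6))
step 4: [delta@1] (2 + 6)
step 5: [delta@root] 8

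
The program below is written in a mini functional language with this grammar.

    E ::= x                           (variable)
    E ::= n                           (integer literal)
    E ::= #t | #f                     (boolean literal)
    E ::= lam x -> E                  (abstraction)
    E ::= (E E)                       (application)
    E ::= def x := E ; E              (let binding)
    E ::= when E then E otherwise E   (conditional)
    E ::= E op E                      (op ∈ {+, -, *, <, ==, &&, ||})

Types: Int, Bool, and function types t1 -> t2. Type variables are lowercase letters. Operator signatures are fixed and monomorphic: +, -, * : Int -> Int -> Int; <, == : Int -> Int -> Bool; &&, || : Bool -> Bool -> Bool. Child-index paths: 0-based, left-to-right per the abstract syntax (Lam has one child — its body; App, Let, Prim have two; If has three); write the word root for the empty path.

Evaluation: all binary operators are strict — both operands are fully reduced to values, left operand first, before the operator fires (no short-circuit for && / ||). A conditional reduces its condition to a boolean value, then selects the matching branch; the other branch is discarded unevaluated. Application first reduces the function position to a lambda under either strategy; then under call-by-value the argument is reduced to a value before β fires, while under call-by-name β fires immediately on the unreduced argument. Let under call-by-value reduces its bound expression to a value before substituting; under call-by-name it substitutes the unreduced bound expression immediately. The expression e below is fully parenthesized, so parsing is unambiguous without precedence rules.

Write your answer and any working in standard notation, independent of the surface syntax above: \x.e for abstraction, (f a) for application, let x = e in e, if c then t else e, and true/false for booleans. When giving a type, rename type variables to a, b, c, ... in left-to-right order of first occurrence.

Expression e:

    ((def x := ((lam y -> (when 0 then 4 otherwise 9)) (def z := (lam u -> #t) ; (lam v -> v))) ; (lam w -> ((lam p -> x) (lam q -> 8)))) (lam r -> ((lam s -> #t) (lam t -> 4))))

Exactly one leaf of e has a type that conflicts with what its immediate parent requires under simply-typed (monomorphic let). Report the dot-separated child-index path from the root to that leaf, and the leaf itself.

Working:
  unify Int ~ Bool
  FAIL: mismatch Int ~ Bool

Answer: 0.0.0.0.0 : 0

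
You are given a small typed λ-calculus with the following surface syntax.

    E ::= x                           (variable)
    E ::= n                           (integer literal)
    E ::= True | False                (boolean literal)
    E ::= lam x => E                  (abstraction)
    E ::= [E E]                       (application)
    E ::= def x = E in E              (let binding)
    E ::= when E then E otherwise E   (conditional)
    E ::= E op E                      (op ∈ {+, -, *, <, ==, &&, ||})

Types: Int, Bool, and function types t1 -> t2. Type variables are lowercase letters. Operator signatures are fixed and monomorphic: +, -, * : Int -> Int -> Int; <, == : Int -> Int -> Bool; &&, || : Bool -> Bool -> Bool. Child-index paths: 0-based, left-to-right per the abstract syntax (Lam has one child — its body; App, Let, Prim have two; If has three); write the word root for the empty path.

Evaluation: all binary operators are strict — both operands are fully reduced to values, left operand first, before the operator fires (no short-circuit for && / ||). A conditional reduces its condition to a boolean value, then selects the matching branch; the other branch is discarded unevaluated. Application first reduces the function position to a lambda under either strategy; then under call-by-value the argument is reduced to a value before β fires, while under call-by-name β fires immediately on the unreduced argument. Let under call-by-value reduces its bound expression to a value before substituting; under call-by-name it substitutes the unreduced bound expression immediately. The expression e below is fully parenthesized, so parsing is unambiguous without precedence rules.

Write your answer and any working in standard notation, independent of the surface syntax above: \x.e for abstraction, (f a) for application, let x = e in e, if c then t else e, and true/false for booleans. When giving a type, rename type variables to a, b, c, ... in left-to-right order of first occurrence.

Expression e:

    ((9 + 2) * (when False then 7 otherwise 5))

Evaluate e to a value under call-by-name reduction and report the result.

Trace:
step 0: ((9 + 2) * (if false then 7 else 5))
step 1: [delta@0] (11 * (if false then 7 else 5))
step 2: [if@1] (11 * 5)
step 3: [delta@root] 55

Answer: 55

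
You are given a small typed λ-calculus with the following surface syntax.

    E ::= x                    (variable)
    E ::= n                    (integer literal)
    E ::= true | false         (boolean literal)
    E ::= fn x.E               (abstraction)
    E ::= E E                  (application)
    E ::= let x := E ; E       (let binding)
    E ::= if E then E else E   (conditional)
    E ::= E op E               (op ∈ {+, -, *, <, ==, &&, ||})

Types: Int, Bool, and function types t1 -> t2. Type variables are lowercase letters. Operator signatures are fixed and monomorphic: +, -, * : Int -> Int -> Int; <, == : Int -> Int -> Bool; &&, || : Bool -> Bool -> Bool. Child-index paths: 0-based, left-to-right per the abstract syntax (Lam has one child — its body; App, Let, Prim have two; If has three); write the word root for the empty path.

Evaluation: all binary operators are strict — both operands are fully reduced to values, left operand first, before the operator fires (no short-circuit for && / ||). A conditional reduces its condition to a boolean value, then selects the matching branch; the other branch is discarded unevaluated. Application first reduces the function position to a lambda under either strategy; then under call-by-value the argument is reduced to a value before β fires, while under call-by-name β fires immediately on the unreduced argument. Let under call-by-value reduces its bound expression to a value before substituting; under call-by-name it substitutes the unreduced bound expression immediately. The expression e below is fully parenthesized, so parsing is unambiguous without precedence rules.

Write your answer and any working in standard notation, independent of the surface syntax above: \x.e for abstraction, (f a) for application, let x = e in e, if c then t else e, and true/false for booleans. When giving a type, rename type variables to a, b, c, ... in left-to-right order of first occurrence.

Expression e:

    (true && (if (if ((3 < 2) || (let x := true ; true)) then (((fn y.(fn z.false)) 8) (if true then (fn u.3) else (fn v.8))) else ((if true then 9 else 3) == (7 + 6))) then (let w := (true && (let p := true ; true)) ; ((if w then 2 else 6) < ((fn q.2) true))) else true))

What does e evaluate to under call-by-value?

Trace:
step 0: (true && (if (if ((3 < 2) || (let x = true in true)) then (((\y.(\z.false)) 8) (if true then (\u.3) else (\v.8))) else ((if true then 9 else 3) == (7 + 6))) then (let w = (true && (let p = true in true)) in ((if w then 2 else 6) < ((\q.2) true))) else true))
step 1: [delta@1.0.0.0] (true && (if (if (false || (let x = true in true)) then (((\y.(\z.false)) 8) (if true then (\u.3) else (\v.8))) else ((if true then 9 else 3) == (7 + 6))) then (let w = (true && (let p = true in true)) in ((if w then 2 else 6) < ((\q.2) true))) else true))
step 2: [let@1.0.0.1] (true && (if (if (false || true) then (((\y.(\z.false)) 8) (if true then (\u.3) else (\v.8))) else ((if true then 9 else 3) == (7 + 6))) then (let w = (true && (let p = true in true)) in ((if w then 2 else 6) < ((\q.2) true))) else true))
step 3: [delta@1.0.0] (true && (if (if true then (((\y.(\z.false)) 8) (if true then (\u.3) else (\v.8))) else ((if true then 9 else 3) == (7 + 6))) then (let w = (true && (let p = true in true)) in ((if w then 2 else 6) < ((\q.2) true))) else true))
step 4: [if@1.0] (true && (if (((\y.(\z.false)) 8) (if true then (\u.3) else (\v.8))) then (let w = (true && (let p = true in true)) in ((if w then 2 else 6) < ((\q.2) true))) else true))
step 5: [beta@1.0.0] (true && (if ((\z.false) (if true then (\u.3) else (\v.8))) then (let w = (true && (let p = true in true)) in ((if w then 2 else 6) < ((\q.2) true))) else true))
step 6: [if@1.0.1] (true && (if ((\z.false) (\u.3)) then (let w = (true && (let p = true in true)) in ((if w then 2 else 6) < ((\q.2) true))) else true))
step 7: [beta@1.0] (true && (if false then (let w = (true && (let p = true in true)) in ((if w then 2 else 6) < ((\q.2) true))) else true))
step 8: [if@1] (true && true)
step 9: [delta@root] true

Answer: true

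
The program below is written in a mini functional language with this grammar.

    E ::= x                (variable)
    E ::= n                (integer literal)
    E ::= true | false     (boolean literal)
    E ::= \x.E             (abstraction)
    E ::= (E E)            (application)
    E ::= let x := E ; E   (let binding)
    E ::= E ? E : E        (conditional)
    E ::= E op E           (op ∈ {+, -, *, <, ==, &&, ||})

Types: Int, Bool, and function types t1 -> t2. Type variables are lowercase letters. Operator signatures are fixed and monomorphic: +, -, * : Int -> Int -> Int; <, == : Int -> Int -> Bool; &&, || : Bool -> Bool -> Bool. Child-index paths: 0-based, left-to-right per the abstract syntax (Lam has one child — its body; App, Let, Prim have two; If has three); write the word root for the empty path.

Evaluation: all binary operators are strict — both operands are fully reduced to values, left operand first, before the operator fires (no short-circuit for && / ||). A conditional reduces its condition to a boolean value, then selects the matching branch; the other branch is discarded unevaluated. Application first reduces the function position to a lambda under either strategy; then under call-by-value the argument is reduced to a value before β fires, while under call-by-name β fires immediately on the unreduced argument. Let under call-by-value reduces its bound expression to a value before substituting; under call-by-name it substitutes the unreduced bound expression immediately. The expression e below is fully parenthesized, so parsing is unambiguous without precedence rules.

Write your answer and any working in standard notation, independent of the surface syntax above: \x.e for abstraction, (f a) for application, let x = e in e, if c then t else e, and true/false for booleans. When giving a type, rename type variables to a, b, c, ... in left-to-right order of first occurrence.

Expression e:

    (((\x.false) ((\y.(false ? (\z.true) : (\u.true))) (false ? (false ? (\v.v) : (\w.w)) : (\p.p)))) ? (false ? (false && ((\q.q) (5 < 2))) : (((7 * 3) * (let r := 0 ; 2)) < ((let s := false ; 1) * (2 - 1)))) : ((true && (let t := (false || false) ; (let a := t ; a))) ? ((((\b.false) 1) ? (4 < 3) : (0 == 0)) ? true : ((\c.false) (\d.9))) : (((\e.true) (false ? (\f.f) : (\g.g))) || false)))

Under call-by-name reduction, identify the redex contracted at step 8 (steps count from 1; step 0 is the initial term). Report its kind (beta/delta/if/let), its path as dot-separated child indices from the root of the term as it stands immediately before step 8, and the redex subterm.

Answer: beta at 0 : ((\e.true) (if false then (\f.f) else (\g.g)))

Trace:
step 0: (if ((\x.false) ((\y.(if false then (\z.true) else (\u.true))) (if false then (if false then (\v.v) else (\w.w)) else (\p.p)))) then (if false then (false && ((\q.q) (5 < 2))) else (((7 * 3) * (let r = 0 in 2)) < ((let s = false in 1) * (2 - 1)))) else (if (true && (let t = (false || false) in (let a = t in a))) then (if (if ((\b.false) 1) then (4 < 3) else (0 == 0)) then true else ((\c.false) (\d.9))) else (((\e.true) (if false then (\f.f) else (\g.g))) || false)))
step 1: [beta@0] (if false then (if false then (false && ((\q.q) (5 < 2))) else (((7 * 3) * (let r = 0 in 2)) < ((let s = false in 1) * (2 - 1)))) else (if (true && (let t = (false || false) in (let a = t in a))) then (if (if ((\b.false) 1) then (4 < 3) else (0 == 0)) then true else ((\c.false) (\d.9))) else (((\e.true) (if false then (\f.f) else (\g.g))) || false)))
step 2: [if@root] (if (true && (let t = (false || false) in (let a = t in a))) then (if (if ((\b.false) 1) then (4 < 3) else (0 == 0)) then true else ((\c.false) (\d.9))) else (((\e.true) (if false then (\f.f) else (\g.g))) || false))
step 3: [let@0.1] (if (true && (let a = (false || false) in a)) then (if (if ((\b.false) 1) then (4 < 3) else (0 == 0)) then true else ((\c.false) (\d.9))) else (((\e.true) (if false then (\f.f) else (\g.g))) || false))
step 4: [let@0.1] (if (true && (false || false)) then (if (if ((\b.false) 1) then (4 < 3) else (0 == 0)) then true else ((\c.false) (\d.9))) else (((\e.true) (if false then (\f.f) else (\g.g))) || false))
step 5: [delta@0.1] (if (true && false) then (if (if ((\b.false) 1) then (4 < 3) else (0 == 0)) then true else ((\c.false) (\d.9))) else (((\e.true) (if false then (\f.f) else (\g.g))) || false))
step 6: [delta@0] (if false then (if (if ((\b.false) 1) then (4 < 3) else (0 == 0)) then true else ((\c.false) (\d.9))) else (((\e.true) (if false then (\f.f) else (\g.g))) || false))
step 7: [if@root] (((\e.true) (if false then (\f.f) else (\g.g))) || false)
step 8: [beta@0] (true || false)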